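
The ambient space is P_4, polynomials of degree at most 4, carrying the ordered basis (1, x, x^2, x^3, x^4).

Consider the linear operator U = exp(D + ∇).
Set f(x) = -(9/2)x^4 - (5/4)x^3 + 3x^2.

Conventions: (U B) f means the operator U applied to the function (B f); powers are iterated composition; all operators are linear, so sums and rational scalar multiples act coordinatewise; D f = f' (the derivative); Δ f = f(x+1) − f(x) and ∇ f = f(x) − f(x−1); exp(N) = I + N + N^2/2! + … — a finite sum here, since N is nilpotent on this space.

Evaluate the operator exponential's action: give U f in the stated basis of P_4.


the result is g(x) = -(9/2)x^4 - (149/4)x^3 - (171/2)x^2 - (213/4)x - 15/4

order-1 term: -36x^3 + (39/2)x^2 - (9/4)x + 1/4
order-2 term: -108x^2 + 93x - 30
order-3 term: -144x + 98
order-4 term: -72
the series for exp(D + ∇) f terminates at order 4
exp(D + ∇) f = -(9/2)x^4 - (149/4)x^3 - (171/2)x^2 - (213/4)x - 15/4


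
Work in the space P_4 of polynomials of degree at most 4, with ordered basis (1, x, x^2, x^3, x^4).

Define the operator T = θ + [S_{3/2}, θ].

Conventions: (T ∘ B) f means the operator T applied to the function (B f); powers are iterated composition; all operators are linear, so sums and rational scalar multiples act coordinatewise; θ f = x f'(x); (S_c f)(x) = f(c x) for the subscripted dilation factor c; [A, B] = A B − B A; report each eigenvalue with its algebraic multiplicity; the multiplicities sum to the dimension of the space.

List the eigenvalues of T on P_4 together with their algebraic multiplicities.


image of 1: 0
image of x: x
image of x^2: 2x^2
image of x^3: 3x^3
image of x^4: 4x^4
the matrix is upper triangular; its diagonal is (0, 1, 2, 3, 4)
for a triangular matrix the eigenvalues are the diagonal entries, with algebraic multiplicity their repetition count

λ = 0 (multiplicity 1), λ = 1 (multiplicity 1), λ = 2 (multiplicity 1), λ = 3 (multiplicity 1), λ = 4 (multiplicity 1)


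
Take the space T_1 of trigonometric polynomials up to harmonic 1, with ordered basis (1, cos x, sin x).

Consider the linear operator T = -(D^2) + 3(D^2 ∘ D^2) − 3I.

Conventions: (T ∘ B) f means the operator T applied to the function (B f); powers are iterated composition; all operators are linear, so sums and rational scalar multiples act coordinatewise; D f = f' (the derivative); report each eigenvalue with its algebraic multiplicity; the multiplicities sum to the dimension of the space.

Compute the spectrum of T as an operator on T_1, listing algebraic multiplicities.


image of 1: -3
image of cos x: cos x
image of sin x: sin x
the matrix is diagonal; its diagonal is (-3, 1, 1)
for a triangular matrix the eigenvalues are the diagonal entries, with algebraic multiplicity their repetition count

λ = -3 (multiplicity 1), λ = 1 (multiplicity 2)


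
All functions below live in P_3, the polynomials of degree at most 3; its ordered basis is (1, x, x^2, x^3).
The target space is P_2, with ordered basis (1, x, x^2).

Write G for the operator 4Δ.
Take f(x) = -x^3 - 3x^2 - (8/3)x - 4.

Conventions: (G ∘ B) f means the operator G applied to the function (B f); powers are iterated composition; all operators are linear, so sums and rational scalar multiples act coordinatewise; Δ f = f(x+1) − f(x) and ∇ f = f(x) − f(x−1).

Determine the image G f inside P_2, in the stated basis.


Δ f = -3x^2 - 9x - 20/3
(4Δ) f = -12x^2 - 36x - 80/3

the result is g(x) = -12x^2 - 36x - 80/3


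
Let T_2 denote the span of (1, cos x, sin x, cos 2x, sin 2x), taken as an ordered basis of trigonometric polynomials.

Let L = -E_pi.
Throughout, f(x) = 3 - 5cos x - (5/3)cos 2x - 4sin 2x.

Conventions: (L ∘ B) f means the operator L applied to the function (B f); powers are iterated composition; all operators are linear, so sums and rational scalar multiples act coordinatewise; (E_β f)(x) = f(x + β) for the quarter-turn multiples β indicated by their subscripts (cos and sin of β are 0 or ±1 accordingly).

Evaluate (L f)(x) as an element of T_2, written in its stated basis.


g(x) = -3 - 5cos x + (5/3)cos 2x + 4sin 2x

E_pi f = 3 + 5cos x - (5/3)cos 2x - 4sin 2x
(-E_pi) f = -3 - 5cos x + (5/3)cos 2x + 4sin 2x


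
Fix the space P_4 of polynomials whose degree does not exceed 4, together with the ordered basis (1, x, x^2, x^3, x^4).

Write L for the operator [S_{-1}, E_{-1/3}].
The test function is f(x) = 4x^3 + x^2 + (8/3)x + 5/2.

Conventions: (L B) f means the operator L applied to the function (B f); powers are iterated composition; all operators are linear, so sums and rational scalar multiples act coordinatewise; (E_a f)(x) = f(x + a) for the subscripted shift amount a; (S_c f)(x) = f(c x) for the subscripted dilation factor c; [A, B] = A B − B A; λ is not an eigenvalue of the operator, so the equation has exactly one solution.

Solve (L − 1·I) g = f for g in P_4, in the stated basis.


the image equals g(x) = -4x^3 + 7x^2 + (20/3)x - 359/54

write g with unknown coordinates in the stated basis and equate coefficients in (L − 1·I) g = f
solving from the highest basis element down gives g = -4x^3 + 7x^2 + (20/3)x - 359/54
check: L g = 8x^2 + (28/3)x - 112/27
so L g − 1·g = 4x^3 + x^2 + (8/3)x + 5/2 = f ✓


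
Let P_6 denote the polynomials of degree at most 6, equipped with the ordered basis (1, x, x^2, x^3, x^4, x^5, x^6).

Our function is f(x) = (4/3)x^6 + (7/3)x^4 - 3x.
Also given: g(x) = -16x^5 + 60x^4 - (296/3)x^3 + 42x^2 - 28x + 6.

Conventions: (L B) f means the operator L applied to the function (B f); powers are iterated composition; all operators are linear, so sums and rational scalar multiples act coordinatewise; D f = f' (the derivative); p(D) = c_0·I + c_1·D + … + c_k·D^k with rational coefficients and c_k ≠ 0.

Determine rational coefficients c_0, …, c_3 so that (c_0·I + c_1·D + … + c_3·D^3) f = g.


D^0 f = (4/3)x^6 + (7/3)x^4 - 3x
D^1 f = 8x^5 + (28/3)x^3 - 3
D^2 f = 40x^4 + 28x^2
D^3 f = 160x^3 + 56x
matching coefficients of g against c_0 f + c_1 Df + … from the top degree down determines the c_i
solution: c_0 = 0, c_1 = -2, c_2 = 3/2, c_3 = -1/2

c_0 = 0, c_1 = -2, c_2 = 3/2, c_3 = -1/2


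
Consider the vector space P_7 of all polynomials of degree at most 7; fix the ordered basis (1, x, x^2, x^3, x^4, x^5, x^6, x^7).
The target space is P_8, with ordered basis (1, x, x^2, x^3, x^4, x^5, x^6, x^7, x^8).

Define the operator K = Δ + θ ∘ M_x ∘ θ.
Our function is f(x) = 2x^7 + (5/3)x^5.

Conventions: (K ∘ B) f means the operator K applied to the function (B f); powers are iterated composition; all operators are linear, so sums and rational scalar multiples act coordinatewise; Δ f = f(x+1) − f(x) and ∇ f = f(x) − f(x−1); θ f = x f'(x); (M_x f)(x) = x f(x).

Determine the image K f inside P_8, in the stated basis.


Δ f = 14x^6 + 42x^5 + (235/3)x^4 + (260/3)x^3 + (176/3)x^2 + (67/3)x + 11/3
θ f = 14x^7 + (25/3)x^5
M_x θ f = 14x^8 + (25/3)x^6
θ M_x θ f = 112x^8 + 50x^6
(Δ + θ ∘ M_x ∘ θ) f = 112x^8 + 64x^6 + 42x^5 + (235/3)x^4 + (260/3)x^3 + (176/3)x^2 + (67/3)x + 11/3

the result is g(x) = 112x^8 + 64x^6 + 42x^5 + (235/3)x^4 + (260/3)x^3 + (176/3)x^2 + (67/3)x + 11/3


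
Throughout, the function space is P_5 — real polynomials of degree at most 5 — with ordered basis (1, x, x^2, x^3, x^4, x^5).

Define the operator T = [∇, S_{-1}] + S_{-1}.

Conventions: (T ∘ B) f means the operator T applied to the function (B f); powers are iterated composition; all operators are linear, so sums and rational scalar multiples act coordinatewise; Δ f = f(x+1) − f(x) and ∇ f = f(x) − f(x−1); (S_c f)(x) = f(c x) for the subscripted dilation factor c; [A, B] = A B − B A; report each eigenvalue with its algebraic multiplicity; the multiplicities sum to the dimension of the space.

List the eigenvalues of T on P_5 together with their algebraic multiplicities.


image of 1: 1
image of x: -x - 2
image of x^2: x^2 + 4x
image of x^3: -x^3 - 6x^2 - 2
image of x^4: x^4 + 8x^3 + 8x
image of x^5: -x^5 - 10x^4 - 20x^2 - 2
the matrix is upper triangular; its diagonal is (1, -1, 1, -1, 1, -1)
for a triangular matrix the eigenvalues are the diagonal entries, with algebraic multiplicity their repetition count

λ = -1 (multiplicity 3), λ = 1 (multiplicity 3)


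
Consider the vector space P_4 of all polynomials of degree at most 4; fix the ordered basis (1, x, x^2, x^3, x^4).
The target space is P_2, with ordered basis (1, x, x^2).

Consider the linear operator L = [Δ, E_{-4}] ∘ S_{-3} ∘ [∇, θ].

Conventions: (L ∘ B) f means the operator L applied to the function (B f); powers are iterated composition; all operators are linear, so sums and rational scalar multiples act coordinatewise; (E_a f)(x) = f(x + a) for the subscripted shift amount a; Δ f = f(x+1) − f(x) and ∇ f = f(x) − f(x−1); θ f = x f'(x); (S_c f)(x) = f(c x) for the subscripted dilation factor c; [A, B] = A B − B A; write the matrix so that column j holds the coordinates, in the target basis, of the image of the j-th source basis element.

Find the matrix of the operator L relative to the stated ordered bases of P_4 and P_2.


the matrix is [[0, 0, 0, 0, 0]; [0, 0, 0, 0, 0]; [0, 0, 0, 0, 0]] (rows listed top to bottom)

image of 1: 0
image of x: 0
image of x^2: 0
image of x^3: 0
image of x^4: 0
each image's coordinates form column j of the matrix


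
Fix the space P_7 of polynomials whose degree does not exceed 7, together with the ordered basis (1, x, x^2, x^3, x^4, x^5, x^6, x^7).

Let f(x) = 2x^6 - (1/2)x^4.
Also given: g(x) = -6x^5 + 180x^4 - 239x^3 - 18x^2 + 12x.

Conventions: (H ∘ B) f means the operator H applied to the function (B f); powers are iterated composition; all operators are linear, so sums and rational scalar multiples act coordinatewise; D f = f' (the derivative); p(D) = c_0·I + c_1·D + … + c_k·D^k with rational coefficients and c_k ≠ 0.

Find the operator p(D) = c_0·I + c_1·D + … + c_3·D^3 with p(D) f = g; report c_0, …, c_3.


D^0 f = 2x^6 - (1/2)x^4
D^1 f = 12x^5 - 2x^3
D^2 f = 60x^4 - 6x^2
D^3 f = 240x^3 - 12x
matching coefficients of g against c_0 f + c_1 Df + … from the top degree down determines the c_i
solution: c_0 = 0, c_1 = -1/2, c_2 = 3, c_3 = -1

p(D) = -(1/2)·D + 3·D^2 − D^3, i.e. c_0 = 0, c_1 = -1/2, c_2 = 3, c_3 = -1


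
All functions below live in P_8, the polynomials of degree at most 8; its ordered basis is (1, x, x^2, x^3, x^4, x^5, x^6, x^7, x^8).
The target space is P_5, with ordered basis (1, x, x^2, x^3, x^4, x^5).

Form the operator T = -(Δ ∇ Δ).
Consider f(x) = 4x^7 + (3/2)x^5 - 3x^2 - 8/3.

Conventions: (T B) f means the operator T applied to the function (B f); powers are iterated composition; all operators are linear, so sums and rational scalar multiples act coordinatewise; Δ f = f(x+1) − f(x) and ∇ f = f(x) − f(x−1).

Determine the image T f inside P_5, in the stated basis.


Δ f = 28x^6 + 84x^5 + (295/2)x^4 + 155x^3 + 99x^2 + (59/2)x + 5/2
∇ Δ f = 168x^5 + 310x^3 + 71x - 6
Δ (∇ Δ) f = 840x^4 + 1680x^3 + 2610x^2 + 1770x + 549
(-(Δ ∇ Δ)) f = -840x^4 - 1680x^3 - 2610x^2 - 1770x - 549

g(x) = -840x^4 - 1680x^3 - 2610x^2 - 1770x - 549


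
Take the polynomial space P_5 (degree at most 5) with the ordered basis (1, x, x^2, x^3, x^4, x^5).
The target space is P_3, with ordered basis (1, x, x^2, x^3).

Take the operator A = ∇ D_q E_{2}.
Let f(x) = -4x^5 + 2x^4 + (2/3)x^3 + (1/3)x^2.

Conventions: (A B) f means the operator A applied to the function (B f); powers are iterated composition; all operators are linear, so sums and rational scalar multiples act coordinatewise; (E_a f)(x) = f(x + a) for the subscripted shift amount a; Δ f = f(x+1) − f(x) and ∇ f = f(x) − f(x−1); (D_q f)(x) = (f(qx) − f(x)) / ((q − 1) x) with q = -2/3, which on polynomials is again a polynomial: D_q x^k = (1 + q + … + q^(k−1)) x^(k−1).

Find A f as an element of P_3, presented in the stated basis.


the result is g(x) = -(880/81)x^3 - (1042/27)x^2 - (14494/81)x + 541/81

E_{2} f = -4x^5 - 38x^4 - (430/3)x^3 - (803/3)x^2 - (740/3)x - 268/3
D_q E_{2} f = -(220/81)x^4 - (494/27)x^3 - (3010/27)x^2 - (803/9)x - 740/3
∇ D_q E_{2} f = -(880/81)x^3 - (1042/27)x^2 - (14494/81)x + 541/81


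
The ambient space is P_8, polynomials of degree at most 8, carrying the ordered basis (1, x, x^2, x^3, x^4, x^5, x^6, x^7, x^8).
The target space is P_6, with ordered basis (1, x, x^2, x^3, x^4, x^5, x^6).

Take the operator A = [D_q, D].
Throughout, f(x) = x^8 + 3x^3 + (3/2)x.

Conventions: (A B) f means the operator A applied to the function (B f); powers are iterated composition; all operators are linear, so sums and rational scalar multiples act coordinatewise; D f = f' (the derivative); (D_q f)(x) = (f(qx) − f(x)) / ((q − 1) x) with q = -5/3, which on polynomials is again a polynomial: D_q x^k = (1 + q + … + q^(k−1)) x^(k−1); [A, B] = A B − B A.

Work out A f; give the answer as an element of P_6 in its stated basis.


D f = 8x^7 + 9x^2 + 3/2
D_q D f = (80312/729)x^6 - 6x
D_q f = -(48008/2187)x^7 + (19/3)x^2 + 3/2
D D_q f = -(336056/2187)x^6 + (38/3)x
[D_q, D] f = (576992/2187)x^6 - (56/3)x

the image equals g(x) = (576992/2187)x^6 - (56/3)x


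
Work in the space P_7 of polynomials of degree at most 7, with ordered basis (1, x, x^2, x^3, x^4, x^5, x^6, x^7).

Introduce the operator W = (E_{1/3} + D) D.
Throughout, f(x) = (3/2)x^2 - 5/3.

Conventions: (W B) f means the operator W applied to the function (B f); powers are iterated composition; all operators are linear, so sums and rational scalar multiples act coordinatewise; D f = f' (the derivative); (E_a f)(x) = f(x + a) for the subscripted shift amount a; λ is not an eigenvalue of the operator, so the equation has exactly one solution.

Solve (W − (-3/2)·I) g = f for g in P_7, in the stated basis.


the image equals g(x) = x^2 - (4/3)x - 2

write g with unknown coordinates in the stated basis and equate coefficients in (W − (-3/2)·I) g = f
solving from the highest basis element down gives g = x^2 - (4/3)x - 2
check: W g = 2x + 4/3
so W g − (-3/2)·g = (3/2)x^2 - 5/3 = f ✓


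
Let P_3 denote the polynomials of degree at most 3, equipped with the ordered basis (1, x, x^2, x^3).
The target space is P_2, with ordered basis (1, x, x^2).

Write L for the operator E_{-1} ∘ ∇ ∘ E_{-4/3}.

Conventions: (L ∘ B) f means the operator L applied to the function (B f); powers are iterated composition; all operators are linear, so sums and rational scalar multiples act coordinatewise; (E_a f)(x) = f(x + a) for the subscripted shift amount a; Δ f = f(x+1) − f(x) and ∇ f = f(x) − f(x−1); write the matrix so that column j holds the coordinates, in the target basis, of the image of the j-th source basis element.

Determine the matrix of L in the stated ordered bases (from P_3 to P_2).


image of 1: 0
image of x: 1
image of x^2: 2x - 17/3
image of x^3: 3x^2 - 17x + 73/3
each image's coordinates form column j of the matrix

the matrix is [[0, 1, -17/3, 73/3]; [0, 0, 2, -17]; [0, 0, 0, 3]] (rows listed top to bottom)


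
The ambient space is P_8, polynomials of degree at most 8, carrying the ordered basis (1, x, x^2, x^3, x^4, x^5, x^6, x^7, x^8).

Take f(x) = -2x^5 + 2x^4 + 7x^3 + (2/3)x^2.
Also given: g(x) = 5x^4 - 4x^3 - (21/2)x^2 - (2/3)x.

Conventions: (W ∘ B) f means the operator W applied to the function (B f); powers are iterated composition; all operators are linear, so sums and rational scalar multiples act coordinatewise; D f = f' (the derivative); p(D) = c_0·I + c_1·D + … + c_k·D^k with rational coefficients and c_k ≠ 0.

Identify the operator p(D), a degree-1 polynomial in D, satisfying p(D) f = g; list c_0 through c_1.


c_0 = 0, c_1 = -1/2

D^0 f = -2x^5 + 2x^4 + 7x^3 + (2/3)x^2
D^1 f = -10x^4 + 8x^3 + 21x^2 + (4/3)x
matching coefficients of g against c_0 f + c_1 Df + … from the top degree down determines the c_i
solution: c_0 = 0, c_1 = -1/2


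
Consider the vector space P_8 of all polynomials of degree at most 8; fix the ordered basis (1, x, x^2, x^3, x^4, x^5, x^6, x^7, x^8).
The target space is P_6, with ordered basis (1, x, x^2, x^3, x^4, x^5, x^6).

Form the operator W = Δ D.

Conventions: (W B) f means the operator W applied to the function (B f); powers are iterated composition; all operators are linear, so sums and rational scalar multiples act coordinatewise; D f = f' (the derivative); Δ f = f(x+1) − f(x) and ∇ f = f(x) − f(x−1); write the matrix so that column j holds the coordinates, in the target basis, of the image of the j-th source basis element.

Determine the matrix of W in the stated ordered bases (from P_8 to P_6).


the matrix is [[0, 0, 2, 3, 4, 5, 6, 7, 8]; [0, 0, 0, 6, 12, 20, 30, 42, 56]; [0, 0, 0, 0, 12, 30, 60, 105, 168]; [0, 0, 0, 0, 0, 20, 60, 140, 280]; [0, 0, 0, 0, 0, 0, 30, 105, 280]; [0, 0, 0, 0, 0, 0, 0, 42, 168]; [0, 0, 0, 0, 0, 0, 0, 0, 56]] (rows listed top to bottom)

image of 1: 0
image of x: 0
image of x^2: 2
image of x^3: 6x + 3
image of x^4: 12x^2 + 12x + 4
image of x^5: 20x^3 + 30x^2 + 20x + 5
image of x^6: 30x^4 + 60x^3 + 60x^2 + 30x + 6
image of x^7: 42x^5 + 105x^4 + 140x^3 + 105x^2 + 42x + 7
image of x^8: 56x^6 + 168x^5 + 280x^4 + 280x^3 + 168x^2 + 56x + 8
each image's coordinates form column j of the matrix


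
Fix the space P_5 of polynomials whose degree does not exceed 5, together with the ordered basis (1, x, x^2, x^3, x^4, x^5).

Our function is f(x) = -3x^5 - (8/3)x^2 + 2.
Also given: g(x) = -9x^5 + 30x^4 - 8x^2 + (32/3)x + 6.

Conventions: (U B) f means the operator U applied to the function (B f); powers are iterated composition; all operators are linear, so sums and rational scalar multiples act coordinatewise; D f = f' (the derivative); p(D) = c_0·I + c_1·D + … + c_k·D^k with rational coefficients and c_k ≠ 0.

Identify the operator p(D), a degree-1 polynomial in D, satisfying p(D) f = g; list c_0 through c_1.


p(D) = 3·I − 2·D, i.e. c_0 = 3, c_1 = -2

D^0 f = -3x^5 - (8/3)x^2 + 2
D^1 f = -15x^4 - (16/3)x
matching coefficients of g against c_0 f + c_1 Df + … from the top degree down determines the c_i
solution: c_0 = 3, c_1 = -2


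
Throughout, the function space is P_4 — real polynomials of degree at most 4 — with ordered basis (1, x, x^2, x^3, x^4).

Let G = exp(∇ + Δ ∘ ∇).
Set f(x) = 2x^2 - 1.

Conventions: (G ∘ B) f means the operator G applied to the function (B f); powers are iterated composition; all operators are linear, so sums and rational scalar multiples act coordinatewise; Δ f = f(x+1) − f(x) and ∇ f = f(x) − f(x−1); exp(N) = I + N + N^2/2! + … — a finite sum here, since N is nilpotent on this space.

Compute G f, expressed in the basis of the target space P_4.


order-1 term: 4x + 2
order-2 term: 2
the series for exp(∇ + Δ ∘ ∇) f terminates at order 2
exp(∇ + Δ ∘ ∇) f = 2x^2 + 4x + 3

the image equals g(x) = 2x^2 + 4x + 3


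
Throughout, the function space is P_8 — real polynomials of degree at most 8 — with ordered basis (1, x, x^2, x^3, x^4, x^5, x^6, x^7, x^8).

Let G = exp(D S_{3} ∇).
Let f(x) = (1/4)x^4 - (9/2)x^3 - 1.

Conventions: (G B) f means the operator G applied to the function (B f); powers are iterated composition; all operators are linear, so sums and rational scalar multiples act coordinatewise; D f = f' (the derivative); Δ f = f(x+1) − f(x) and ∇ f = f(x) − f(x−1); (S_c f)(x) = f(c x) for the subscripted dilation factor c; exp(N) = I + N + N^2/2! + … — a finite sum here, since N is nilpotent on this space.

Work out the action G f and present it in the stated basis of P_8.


g(x) = (1/4)x^4 - (9/2)x^3 + 81x^2 - 270x + 571/2

order-1 term: 81x^2 - 270x + 87/2
order-2 term: 243
the series for exp(D S_{3} ∇) f terminates at order 2
exp(D S_{3} ∇) f = (1/4)x^4 - (9/2)x^3 + 81x^2 - 270x + 571/2


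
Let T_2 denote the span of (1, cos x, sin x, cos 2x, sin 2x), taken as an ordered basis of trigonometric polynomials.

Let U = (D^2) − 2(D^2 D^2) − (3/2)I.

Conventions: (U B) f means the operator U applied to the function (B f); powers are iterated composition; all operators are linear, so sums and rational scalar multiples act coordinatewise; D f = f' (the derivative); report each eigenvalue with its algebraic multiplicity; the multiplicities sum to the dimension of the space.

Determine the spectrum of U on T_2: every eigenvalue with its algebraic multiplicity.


image of 1: -3/2
image of cos x: -(9/2)cos x
image of sin x: -(9/2)sin x
image of cos 2x: -(75/2)cos 2x
image of sin 2x: -(75/2)sin 2x
the matrix is diagonal; its diagonal is (-3/2, -9/2, -9/2, -75/2, -75/2)
for a triangular matrix the eigenvalues are the diagonal entries, with algebraic multiplicity their repetition count

λ = -75/2 (multiplicity 2), λ = -9/2 (multiplicity 2), λ = -3/2 (multiplicity 1)


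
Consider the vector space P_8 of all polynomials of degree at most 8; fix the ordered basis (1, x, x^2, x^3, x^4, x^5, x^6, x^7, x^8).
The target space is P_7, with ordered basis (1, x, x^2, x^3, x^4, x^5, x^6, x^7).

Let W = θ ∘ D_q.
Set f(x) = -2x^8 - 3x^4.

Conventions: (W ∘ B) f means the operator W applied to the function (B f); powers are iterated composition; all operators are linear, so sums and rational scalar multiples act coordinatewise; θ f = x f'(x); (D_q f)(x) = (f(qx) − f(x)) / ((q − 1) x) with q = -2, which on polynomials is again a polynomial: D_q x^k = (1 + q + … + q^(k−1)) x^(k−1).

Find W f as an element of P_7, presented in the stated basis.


D_q f = 170x^7 + 15x^3
θ D_q f = 1190x^7 + 45x^3

g(x) = 1190x^7 + 45x^3


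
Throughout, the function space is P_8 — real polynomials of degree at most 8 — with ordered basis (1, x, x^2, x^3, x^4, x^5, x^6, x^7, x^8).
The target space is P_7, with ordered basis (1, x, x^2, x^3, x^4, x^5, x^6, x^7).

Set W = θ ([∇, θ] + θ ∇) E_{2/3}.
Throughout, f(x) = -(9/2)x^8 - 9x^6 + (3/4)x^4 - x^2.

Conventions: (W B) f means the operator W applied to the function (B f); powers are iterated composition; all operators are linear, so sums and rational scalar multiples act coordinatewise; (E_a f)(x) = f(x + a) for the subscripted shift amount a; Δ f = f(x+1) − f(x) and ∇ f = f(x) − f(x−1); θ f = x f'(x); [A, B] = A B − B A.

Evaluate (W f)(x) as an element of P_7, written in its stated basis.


E_{2/3} f = -(9/2)x^8 - 24x^7 - 65x^6 - (332/3)x^5 - (4373/36)x^4 - (2282/27)x^3 - (2975/81)x^2 - (2348/243)x - 920/729
θ E_{2/3} f = -36x^8 - 168x^7 - 390x^6 - (1660/3)x^5 - (4373/9)x^4 - (2282/9)x^3 - (5950/81)x^2 - (2348/243)x
∇ θ E_{2/3} f = -288x^7 - 168x^6 - 828x^5 - (830/3)x^4 - (3116/9)x^3 - (146/3)x^2 - (1226/81)x + 193/243
∇ E_{2/3} f = -36x^7 - 42x^6 - 138x^5 - (310/3)x^4 - (821/9)x^3 - (619/18)x^2 - (847/81)x - 1115/972
θ ∇ E_{2/3} f = -252x^7 - 252x^6 - 690x^5 - (1240/3)x^4 - (821/3)x^3 - (619/9)x^2 - (847/81)x
[∇, θ] E_{2/3} f = -36x^7 + 84x^6 - 138x^5 + (410/3)x^4 - (653/9)x^3 + (181/9)x^2 - (379/81)x + 193/243
∇ E_{2/3} f = -36x^7 - 42x^6 - 138x^5 - (310/3)x^4 - (821/9)x^3 - (619/18)x^2 - (847/81)x - 1115/972
θ ∇ E_{2/3} f = -252x^7 - 252x^6 - 690x^5 - (1240/3)x^4 - (821/3)x^3 - (619/9)x^2 - (847/81)x
([∇, θ] + θ ∇) E_{2/3} f = -288x^7 - 168x^6 - 828x^5 - (830/3)x^4 - (3116/9)x^3 - (146/3)x^2 - (1226/81)x + 193/243
θ ([∇, θ] + θ ∇) E_{2/3} f = -2016x^7 - 1008x^6 - 4140x^5 - (3320/3)x^4 - (3116/3)x^3 - (292/3)x^2 - (1226/81)x

the image equals g(x) = -2016x^7 - 1008x^6 - 4140x^5 - (3320/3)x^4 - (3116/3)x^3 - (292/3)x^2 - (1226/81)x


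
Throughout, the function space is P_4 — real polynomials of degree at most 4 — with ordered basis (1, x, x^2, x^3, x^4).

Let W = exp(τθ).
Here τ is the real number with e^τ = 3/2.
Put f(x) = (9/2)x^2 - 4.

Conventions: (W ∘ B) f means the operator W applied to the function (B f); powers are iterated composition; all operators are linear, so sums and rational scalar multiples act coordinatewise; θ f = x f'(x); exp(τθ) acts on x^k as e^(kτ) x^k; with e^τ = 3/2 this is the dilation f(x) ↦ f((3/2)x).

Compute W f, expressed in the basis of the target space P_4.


exp(τθ) x^k = e^(kτ) x^k; with e^τ = 3/2 this sends x^k to (3/2)^k x^k
x^2 ↦ 9/4 x^2
applying this coordinatewise to f: exp(τθ) f = (81/8)x^2 - 4

the image equals g(x) = (81/8)x^2 - 4


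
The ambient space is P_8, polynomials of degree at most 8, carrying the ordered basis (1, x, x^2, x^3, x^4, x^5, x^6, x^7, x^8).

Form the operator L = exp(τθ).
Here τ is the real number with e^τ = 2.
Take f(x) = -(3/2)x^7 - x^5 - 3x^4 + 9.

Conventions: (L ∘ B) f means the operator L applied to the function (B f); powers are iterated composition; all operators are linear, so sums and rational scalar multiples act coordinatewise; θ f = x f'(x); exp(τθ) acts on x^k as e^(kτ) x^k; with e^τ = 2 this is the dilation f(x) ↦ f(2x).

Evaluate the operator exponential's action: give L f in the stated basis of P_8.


g(x) = -192x^7 - 32x^5 - 48x^4 + 9

exp(τθ) x^k = e^(kτ) x^k; with e^τ = 2 this sends x^k to 2^k x^k
x^4 ↦ 16 x^4
x^5 ↦ 32 x^5
x^7 ↦ 128 x^7
applying this coordinatewise to f: exp(τθ) f = -192x^7 - 32x^5 - 48x^4 + 9


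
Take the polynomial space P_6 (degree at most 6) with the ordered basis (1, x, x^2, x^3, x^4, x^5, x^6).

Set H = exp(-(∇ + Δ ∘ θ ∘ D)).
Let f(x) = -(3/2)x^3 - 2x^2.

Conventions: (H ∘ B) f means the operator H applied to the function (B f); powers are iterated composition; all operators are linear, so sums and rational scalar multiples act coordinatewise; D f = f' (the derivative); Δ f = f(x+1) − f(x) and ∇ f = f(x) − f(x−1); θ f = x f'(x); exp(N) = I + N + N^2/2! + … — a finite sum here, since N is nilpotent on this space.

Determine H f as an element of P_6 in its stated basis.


the image equals g(x) = -(3/2)x^3 + (5/2)x^2 + 13x + 3

order-1 term: (9/2)x^2 + (35/2)x + 25/2
order-2 term: -(9/2)x - 11
order-3 term: 3/2
the series for exp(-(∇ + Δ ∘ θ ∘ D)) f terminates at order 3
exp(-(∇ + Δ ∘ θ ∘ D)) f = -(3/2)x^3 + (5/2)x^2 + 13x + 3


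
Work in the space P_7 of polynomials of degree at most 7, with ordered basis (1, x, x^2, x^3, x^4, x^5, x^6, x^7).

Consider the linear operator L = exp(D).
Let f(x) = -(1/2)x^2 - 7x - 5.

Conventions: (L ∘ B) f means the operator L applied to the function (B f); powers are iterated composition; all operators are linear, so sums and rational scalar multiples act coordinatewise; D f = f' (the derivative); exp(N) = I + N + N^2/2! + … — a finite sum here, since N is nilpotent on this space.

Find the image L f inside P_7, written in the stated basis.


order-1 term: -x - 7
order-2 term: -1/2
the series for exp(D) f terminates at order 2
exp(D) f = -(1/2)x^2 - 8x - 25/2

g(x) = -(1/2)x^2 - 8x - 25/2


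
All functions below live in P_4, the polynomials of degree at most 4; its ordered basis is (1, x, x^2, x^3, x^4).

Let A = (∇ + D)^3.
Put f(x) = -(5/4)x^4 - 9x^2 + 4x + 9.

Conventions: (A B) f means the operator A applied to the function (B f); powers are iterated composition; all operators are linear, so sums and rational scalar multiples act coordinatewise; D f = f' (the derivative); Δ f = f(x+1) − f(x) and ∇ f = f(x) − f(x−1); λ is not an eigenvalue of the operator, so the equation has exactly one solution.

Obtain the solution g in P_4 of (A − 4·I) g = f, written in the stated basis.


the result is g(x) = (5/16)x^4 + (9/4)x^2 + 14x - 27/2

write g with unknown coordinates in the stated basis and equate coefficients in (A − 4·I) g = f
solving from the highest basis element down gives g = (5/16)x^4 + (9/4)x^2 + 14x - 27/2
check: A g = 60x - 45
so A g − 4·g = -(5/4)x^4 - 9x^2 + 4x + 9 = f ✓


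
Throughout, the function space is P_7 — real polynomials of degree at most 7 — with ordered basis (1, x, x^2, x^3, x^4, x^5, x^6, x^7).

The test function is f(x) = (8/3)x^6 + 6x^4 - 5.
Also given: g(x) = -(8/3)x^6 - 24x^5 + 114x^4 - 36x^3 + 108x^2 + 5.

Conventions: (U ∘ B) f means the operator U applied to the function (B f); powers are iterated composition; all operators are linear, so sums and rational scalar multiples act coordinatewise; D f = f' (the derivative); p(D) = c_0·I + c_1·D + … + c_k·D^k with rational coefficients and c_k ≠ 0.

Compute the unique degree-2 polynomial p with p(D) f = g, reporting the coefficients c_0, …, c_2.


p(D) = -I − (3/2)·D + (3/2)·D^2, i.e. c_0 = -1, c_1 = -3/2, c_2 = 3/2

D^0 f = (8/3)x^6 + 6x^4 - 5
D^1 f = 16x^5 + 24x^3
D^2 f = 80x^4 + 72x^2
matching coefficients of g against c_0 f + c_1 Df + … from the top degree down determines the c_i
solution: c_0 = -1, c_1 = -3/2, c_2 = 3/2


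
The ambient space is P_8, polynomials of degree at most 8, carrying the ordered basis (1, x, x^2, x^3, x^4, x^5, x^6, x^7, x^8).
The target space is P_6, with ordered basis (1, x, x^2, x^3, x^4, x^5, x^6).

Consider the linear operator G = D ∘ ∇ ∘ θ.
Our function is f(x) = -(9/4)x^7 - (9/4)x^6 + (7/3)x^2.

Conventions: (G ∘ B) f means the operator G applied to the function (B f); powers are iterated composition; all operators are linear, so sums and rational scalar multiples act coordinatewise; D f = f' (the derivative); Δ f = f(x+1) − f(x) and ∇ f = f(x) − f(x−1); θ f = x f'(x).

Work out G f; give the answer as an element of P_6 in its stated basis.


θ f = -(63/4)x^7 - (27/2)x^6 + (14/3)x^2
∇ θ f = -(441/4)x^6 + (999/4)x^5 - (1395/4)x^4 + (1125/4)x^3 - (513/4)x^2 + (463/12)x - 83/12
D (∇ ∘ θ) f = -(1323/2)x^5 + (4995/4)x^4 - 1395x^3 + (3375/4)x^2 - (513/2)x + 463/12

g(x) = -(1323/2)x^5 + (4995/4)x^4 - 1395x^3 + (3375/4)x^2 - (513/2)x + 463/12


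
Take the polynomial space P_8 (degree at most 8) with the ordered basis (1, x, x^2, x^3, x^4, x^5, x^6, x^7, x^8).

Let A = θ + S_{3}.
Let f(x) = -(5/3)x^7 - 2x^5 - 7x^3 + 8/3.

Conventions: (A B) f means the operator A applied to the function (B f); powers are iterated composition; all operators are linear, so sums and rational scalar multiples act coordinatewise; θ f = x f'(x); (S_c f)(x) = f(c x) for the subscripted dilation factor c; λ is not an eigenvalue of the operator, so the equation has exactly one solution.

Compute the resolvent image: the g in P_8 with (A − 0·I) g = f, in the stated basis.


g(x) = -(5/6582)x^7 - (1/124)x^5 - (7/30)x^3 + 8/3

write g with unknown coordinates in the stated basis and equate coefficients in (A − 0·I) g = f
solving from the highest basis element down gives g = -(5/6582)x^7 - (1/124)x^5 - (7/30)x^3 + 8/3
check: A g = -(5/3)x^7 - 2x^5 - 7x^3 + 8/3
so A g − 0·g = -(5/3)x^7 - 2x^5 - 7x^3 + 8/3 = f ✓


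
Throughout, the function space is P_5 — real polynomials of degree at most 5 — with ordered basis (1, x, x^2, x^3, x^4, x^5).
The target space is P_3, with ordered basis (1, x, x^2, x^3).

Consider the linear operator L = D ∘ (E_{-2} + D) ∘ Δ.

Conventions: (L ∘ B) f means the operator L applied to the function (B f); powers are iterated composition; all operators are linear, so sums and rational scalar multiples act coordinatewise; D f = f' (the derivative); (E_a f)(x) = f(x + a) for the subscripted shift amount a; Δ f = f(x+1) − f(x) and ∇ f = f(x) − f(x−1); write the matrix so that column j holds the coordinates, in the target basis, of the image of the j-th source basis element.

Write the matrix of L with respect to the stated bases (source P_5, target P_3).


the matrix is [[0, 0, 2, -3, 40, -55]; [0, 0, 0, 6, -12, 200]; [0, 0, 0, 0, 12, -30]; [0, 0, 0, 0, 0, 20]] (rows listed top to bottom)

image of 1: 0
image of x: 0
image of x^2: 2
image of x^3: 6x - 3
image of x^4: 12x^2 - 12x + 40
image of x^5: 20x^3 - 30x^2 + 200x - 55
each image's coordinates form column j of the matrix


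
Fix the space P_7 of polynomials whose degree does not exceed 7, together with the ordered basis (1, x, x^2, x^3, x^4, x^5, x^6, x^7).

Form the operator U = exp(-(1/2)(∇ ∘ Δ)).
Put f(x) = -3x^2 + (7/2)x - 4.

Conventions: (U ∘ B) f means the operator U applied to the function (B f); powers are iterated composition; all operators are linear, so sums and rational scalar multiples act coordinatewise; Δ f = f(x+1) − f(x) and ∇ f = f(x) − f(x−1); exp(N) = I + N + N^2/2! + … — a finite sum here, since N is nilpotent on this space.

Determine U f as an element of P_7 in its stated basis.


g(x) = -3x^2 + (7/2)x - 1

order-1 term: 3
the series for exp(-(1/2)(∇ ∘ Δ)) f terminates at order 1
exp(-(1/2)(∇ ∘ Δ)) f = -3x^2 + (7/2)x - 1


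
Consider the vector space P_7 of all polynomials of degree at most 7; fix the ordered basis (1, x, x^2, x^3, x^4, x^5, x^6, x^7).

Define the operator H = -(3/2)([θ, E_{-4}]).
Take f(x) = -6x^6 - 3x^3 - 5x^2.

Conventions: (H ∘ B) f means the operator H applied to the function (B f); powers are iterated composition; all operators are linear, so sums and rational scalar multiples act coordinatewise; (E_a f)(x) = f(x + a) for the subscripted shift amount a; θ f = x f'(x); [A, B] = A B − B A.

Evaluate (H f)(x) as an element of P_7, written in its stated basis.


E_{-4} f = -6x^6 + 144x^5 - 1440x^4 + 7677x^3 - 23009x^2 + 36760x - 24464
θ E_{-4} f = -36x^6 + 720x^5 - 5760x^4 + 23031x^3 - 46018x^2 + 36760x
θ f = -36x^6 - 9x^3 - 10x^2
E_{-4} θ f = -36x^6 + 864x^5 - 8640x^4 + 46071x^3 - 138142x^2 + 220832x - 147040
[θ, E_{-4}] f = -144x^5 + 2880x^4 - 23040x^3 + 92124x^2 - 184072x + 147040
(-(3/2)([θ, E_{-4}])) f = 216x^5 - 4320x^4 + 34560x^3 - 138186x^2 + 276108x - 220560

the result is g(x) = 216x^5 - 4320x^4 + 34560x^3 - 138186x^2 + 276108x - 220560


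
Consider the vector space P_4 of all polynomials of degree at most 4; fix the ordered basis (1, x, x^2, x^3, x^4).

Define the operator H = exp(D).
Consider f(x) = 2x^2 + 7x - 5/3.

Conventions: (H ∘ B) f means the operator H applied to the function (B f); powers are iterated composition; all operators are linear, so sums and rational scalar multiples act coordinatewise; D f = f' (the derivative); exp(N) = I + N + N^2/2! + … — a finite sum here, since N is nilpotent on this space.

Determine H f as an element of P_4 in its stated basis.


order-1 term: 4x + 7
order-2 term: 2
the series for exp(D) f terminates at order 2
exp(D) f = 2x^2 + 11x + 22/3

the image equals g(x) = 2x^2 + 11x + 22/3


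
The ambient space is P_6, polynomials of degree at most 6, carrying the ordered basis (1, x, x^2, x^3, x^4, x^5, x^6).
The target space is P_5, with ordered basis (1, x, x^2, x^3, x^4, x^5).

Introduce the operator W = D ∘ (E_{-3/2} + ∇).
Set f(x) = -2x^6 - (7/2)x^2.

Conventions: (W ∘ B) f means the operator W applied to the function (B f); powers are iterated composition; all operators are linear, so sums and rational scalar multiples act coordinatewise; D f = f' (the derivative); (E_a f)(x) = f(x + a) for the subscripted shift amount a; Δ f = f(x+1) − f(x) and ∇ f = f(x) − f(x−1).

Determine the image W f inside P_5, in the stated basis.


E_{-3/2} f = -2x^6 + 18x^5 - (135/2)x^4 + 135x^3 - (1243/8)x^2 + (813/8)x - 981/32
∇ f = -12x^5 + 30x^4 - 40x^3 + 30x^2 - 19x + 11/2
(E_{-3/2} + ∇) f = -2x^6 + 6x^5 - (75/2)x^4 + 95x^3 - (1003/8)x^2 + (661/8)x - 805/32
D (E_{-3/2} + ∇) f = -12x^5 + 30x^4 - 150x^3 + 285x^2 - (1003/4)x + 661/8

the image equals g(x) = -12x^5 + 30x^4 - 150x^3 + 285x^2 - (1003/4)x + 661/8


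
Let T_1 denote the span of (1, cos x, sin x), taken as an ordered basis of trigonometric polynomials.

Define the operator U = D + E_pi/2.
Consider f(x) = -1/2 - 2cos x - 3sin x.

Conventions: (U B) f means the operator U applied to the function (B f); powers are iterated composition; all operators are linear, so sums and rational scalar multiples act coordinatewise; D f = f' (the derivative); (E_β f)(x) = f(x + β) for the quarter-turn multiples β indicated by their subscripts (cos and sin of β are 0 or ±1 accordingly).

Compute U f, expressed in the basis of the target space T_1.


the result is g(x) = -1/2 - 6cos x + 4sin x

D f = -3cos x + 2sin x
E_pi/2 f = -1/2 - 3cos x + 2sin x
(D + E_pi/2) f = -1/2 - 6cos x + 4sin x


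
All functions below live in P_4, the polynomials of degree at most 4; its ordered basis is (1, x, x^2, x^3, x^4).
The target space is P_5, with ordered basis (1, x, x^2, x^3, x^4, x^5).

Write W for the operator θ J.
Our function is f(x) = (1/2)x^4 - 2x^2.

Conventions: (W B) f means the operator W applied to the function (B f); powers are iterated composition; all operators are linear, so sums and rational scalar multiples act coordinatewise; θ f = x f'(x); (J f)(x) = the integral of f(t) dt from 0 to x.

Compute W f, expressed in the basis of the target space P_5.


J f = (1/10)x^5 - (2/3)x^3
θ J f = (1/2)x^5 - 2x^3

the image equals g(x) = (1/2)x^5 - 2x^3


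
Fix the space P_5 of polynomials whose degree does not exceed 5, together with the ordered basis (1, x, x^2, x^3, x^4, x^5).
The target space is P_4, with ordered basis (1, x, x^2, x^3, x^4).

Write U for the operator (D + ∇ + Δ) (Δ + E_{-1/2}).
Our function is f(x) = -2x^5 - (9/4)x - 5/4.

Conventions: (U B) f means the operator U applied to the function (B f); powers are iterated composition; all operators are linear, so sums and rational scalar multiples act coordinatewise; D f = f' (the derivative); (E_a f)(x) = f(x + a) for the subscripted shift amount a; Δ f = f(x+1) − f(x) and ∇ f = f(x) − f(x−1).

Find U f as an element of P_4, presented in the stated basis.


the image equals g(x) = -30x^4 - 60x^3 - 265x^2 - 145x - 741/8

Δ f = -10x^4 - 20x^3 - 20x^2 - 10x - 17/4
E_{-1/2} f = -2x^5 + 5x^4 - 5x^3 + (5/2)x^2 - (23/8)x - 1/16
(Δ + E_{-1/2}) f = -2x^5 - 5x^4 - 25x^3 - (35/2)x^2 - (103/8)x - 69/16
D (Δ + E_{-1/2}) f = -10x^4 - 20x^3 - 75x^2 - 35x - 103/8
∇ (Δ + E_{-1/2}) f = -10x^4 - 65x^2 + 30x - 139/8
Δ (Δ + E_{-1/2}) f = -10x^4 - 40x^3 - 125x^2 - 140x - 499/8
(D + ∇ + Δ) (Δ + E_{-1/2}) f = -30x^4 - 60x^3 - 265x^2 - 145x - 741/8


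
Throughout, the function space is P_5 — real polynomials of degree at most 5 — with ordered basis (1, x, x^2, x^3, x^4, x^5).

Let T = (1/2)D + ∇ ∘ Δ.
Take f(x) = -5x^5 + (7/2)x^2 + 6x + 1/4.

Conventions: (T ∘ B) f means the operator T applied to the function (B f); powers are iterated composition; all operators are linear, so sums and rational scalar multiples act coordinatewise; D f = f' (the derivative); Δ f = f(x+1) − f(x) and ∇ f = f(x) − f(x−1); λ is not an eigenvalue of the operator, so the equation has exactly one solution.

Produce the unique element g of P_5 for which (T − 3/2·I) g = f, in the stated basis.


the result is g(x) = (10/3)x^5 + (50/9)x^4 + (1400/27)x^3 + (2537/27)x^2 + (23350/81)x + 111107/486

write g with unknown coordinates in the stated basis and equate coefficients in (T − 3/2·I) g = f
solving from the highest basis element down gives g = (10/3)x^5 + (50/9)x^4 + (1400/27)x^3 + (2537/27)x^2 + (23350/81)x + 111107/486
check: T g = (25/3)x^4 + (700/9)x^3 + (1300/9)x^2 + (11837/27)x + 27797/81
so T g − 3/2·g = -5x^5 + (7/2)x^2 + 6x + 1/4 = f ✓


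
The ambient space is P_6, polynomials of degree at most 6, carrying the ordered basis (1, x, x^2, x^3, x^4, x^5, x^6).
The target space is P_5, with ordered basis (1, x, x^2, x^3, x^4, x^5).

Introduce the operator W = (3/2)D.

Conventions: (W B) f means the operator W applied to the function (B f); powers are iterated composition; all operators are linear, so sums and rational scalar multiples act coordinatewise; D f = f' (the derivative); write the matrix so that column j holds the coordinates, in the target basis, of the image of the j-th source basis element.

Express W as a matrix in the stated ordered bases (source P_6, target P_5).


image of 1: 0
image of x: 3/2
image of x^2: 3x
image of x^3: (9/2)x^2
image of x^4: 6x^3
image of x^5: (15/2)x^4
image of x^6: 9x^5
each image's coordinates form column j of the matrix

the matrix is [[0, 3/2, 0, 0, 0, 0, 0]; [0, 0, 3, 0, 0, 0, 0]; [0, 0, 0, 9/2, 0, 0, 0]; [0, 0, 0, 0, 6, 0, 0]; [0, 0, 0, 0, 0, 15/2, 0]; [0, 0, 0, 0, 0, 0, 9]] (rows listed top to bottom)


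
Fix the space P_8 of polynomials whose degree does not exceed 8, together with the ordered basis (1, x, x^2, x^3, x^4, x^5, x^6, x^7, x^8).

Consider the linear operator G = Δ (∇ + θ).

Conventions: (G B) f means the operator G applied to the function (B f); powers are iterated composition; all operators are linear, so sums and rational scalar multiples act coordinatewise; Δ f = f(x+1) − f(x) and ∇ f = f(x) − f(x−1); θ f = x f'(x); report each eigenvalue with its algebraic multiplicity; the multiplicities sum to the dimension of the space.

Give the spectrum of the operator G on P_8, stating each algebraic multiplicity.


λ = 0 (multiplicity 9)

image of 1: 0
image of x: 1
image of x^2: 4x + 4
image of x^3: 9x^2 + 15x + 3
image of x^4: 16x^3 + 36x^2 + 16x + 6
image of x^5: 25x^4 + 70x^3 + 50x^2 + 35x + 5
image of x^6: 36x^5 + 120x^4 + 120x^3 + 120x^2 + 36x + 8
image of x^7: 49x^6 + 189x^5 + 245x^4 + 315x^3 + 147x^2 + 63x + 7
image of x^8: 64x^7 + 280x^6 + 448x^5 + 700x^4 + 448x^3 + 280x^2 + 64x + 10
the matrix is upper triangular; its diagonal is (0, 0, 0, 0, 0, 0, 0, 0, 0)
for a triangular matrix the eigenvalues are the diagonal entries, with algebraic multiplicity their repetition count
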